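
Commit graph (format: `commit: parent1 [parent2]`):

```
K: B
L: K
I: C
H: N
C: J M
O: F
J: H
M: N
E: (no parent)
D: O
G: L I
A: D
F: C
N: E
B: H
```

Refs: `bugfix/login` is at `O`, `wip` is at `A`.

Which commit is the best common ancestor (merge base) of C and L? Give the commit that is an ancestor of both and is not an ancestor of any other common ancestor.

H

Ancestors of C: {C, E, H, J, M, N}.
Ancestors of L: {B, E, H, K, L, N}.
Common ancestors: {E, H, N}.
Among these, H is not an ancestor of any other common ancestor — it is the merge base.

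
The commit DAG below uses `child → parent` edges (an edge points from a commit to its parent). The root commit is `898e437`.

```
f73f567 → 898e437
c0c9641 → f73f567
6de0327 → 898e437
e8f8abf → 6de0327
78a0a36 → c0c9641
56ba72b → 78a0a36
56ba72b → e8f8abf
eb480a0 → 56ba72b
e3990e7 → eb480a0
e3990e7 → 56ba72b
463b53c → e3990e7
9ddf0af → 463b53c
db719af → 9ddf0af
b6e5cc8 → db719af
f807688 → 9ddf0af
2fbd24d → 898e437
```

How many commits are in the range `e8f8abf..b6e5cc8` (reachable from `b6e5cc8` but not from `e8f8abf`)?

Reachable from b6e5cc8: {463b53c, 56ba72b, 6de0327, 78a0a36, 898e437, 9ddf0af, b6e5cc8, c0c9641, db719af, e3990e7, e8f8abf, eb480a0, f73f567}.
Reachable from e8f8abf: {6de0327, 898e437, e8f8abf}.
In b6e5cc8's history but not e8f8abf's: {463b53c, 56ba72b, 78a0a36, 9ddf0af, b6e5cc8, c0c9641, db719af, e3990e7, eb480a0, f73f567} — 10 commits.

10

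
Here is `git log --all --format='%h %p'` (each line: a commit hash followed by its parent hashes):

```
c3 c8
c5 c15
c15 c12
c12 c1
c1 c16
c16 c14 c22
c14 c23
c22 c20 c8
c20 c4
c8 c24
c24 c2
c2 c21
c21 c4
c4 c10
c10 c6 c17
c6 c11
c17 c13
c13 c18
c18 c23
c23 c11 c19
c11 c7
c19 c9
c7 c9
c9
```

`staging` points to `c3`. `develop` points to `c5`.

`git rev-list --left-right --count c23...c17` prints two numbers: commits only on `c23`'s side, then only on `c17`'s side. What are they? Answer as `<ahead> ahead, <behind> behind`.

0 ahead, 3 behind

Reachable from c23: {c11, c19, c23, c7, c9}.
Reachable from c17: {c11, c13, c17, c18, c19, c23, c7, c9}.
Only in c23's history (ahead): {} — 0.
Only in c17's history (behind): {c13, c17, c18} — 3.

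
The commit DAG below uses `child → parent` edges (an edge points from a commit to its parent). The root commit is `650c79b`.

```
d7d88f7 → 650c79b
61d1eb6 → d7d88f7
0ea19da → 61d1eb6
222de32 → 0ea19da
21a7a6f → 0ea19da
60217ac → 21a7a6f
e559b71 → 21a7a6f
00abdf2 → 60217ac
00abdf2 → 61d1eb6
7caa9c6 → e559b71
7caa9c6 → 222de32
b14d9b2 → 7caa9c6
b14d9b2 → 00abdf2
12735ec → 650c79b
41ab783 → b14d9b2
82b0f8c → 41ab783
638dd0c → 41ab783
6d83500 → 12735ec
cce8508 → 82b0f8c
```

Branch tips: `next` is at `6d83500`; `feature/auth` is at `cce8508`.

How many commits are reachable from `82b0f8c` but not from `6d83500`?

Reachable from 82b0f8c: {00abdf2, 0ea19da, 21a7a6f, 222de32, 41ab783, 60217ac, 61d1eb6, 650c79b, 7caa9c6, 82b0f8c, b14d9b2, d7d88f7, e559b71}.
Reachable from 6d83500: {12735ec, 650c79b, 6d83500}.
In 82b0f8c's history but not 6d83500's: {00abdf2, 0ea19da, 21a7a6f, 222de32, 41ab783, 60217ac, 61d1eb6, 7caa9c6, 82b0f8c, b14d9b2, d7d88f7, e559b71} — 12 commits.

12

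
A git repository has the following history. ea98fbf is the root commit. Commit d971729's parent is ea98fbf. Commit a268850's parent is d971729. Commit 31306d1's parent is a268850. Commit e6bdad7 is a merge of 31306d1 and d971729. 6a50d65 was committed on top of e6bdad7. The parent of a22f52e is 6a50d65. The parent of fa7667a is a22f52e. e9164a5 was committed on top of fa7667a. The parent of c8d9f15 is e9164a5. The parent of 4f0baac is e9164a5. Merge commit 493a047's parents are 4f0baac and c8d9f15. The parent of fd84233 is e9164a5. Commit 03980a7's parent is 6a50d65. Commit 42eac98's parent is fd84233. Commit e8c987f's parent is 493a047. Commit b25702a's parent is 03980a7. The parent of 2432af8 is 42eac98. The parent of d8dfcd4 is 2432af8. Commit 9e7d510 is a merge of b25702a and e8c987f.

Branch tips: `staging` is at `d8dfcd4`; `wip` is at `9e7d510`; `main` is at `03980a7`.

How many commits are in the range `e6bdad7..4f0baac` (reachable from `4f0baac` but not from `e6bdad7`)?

Reachable from 4f0baac: {31306d1, 4f0baac, 6a50d65, a22f52e, a268850, d971729, e6bdad7, e9164a5, ea98fbf, fa7667a}.
Reachable from e6bdad7: {31306d1, a268850, d971729, e6bdad7, ea98fbf}.
In 4f0baac's history but not e6bdad7's: {4f0baac, 6a50d65, a22f52e, e9164a5, fa7667a} — 5 commits.

5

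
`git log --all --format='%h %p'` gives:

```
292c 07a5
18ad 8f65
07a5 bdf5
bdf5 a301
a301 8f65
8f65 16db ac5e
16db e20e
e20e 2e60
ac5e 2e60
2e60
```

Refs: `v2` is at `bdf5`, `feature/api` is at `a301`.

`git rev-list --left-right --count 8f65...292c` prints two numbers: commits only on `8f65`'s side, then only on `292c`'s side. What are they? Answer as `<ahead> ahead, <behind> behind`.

0 ahead, 4 behind

Reachable from 8f65: {16db, 2e60, 8f65, ac5e, e20e}.
Reachable from 292c: {07a5, 16db, 292c, 2e60, 8f65, a301, ac5e, bdf5, e20e}.
Only in 8f65's history (ahead): {} — 0.
Only in 292c's history (behind): {07a5, 292c, a301, bdf5} — 4.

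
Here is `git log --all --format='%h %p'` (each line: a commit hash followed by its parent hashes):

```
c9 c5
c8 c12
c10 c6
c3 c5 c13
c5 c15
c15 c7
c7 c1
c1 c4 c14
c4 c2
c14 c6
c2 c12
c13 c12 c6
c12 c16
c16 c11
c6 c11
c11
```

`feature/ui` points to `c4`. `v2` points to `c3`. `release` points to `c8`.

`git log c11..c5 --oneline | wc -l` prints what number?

Reachable from c5: {c1, c11, c12, c14, c15, c16, c2, c4, c5, c6, c7}.
Reachable from c11: {c11}.
In c5's history but not c11's: {c1, c12, c14, c15, c16, c2, c4, c5, c6, c7} — 10 commits.

10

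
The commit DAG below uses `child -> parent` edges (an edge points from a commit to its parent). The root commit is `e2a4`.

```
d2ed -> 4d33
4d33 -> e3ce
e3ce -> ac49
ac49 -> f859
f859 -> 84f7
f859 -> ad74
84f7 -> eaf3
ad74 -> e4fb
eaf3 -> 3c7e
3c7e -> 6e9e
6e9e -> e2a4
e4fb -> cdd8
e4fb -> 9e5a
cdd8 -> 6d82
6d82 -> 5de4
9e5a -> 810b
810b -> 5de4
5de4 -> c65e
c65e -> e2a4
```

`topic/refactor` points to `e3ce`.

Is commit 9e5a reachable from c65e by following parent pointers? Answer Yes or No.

No

Ancestors of c65e: {c65e, e2a4}.
9e5a is not in that set, so it is not an ancestor of c65e.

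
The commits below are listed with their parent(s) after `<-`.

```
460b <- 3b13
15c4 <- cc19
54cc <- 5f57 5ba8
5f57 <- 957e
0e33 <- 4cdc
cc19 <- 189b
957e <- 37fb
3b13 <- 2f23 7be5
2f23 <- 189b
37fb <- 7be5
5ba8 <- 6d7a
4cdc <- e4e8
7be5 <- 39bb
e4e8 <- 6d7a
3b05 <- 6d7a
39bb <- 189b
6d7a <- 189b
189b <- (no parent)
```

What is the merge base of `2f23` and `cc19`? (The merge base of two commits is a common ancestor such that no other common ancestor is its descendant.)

189b

Ancestors of 2f23: {189b, 2f23}.
Ancestors of cc19: {189b, cc19}.
Common ancestors: {189b}.
The only common ancestor is 189b, so it is the merge base.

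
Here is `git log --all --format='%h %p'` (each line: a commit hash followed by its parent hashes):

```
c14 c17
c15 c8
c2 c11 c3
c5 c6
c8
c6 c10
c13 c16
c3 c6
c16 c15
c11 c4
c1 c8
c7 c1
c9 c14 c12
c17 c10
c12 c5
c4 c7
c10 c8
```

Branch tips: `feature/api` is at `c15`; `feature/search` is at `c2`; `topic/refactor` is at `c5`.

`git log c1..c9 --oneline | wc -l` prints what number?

7

Reachable from c9: {c10, c12, c14, c17, c5, c6, c8, c9}.
Reachable from c1: {c1, c8}.
In c9's history but not c1's: {c10, c12, c14, c17, c5, c6, c9} — 7 commits.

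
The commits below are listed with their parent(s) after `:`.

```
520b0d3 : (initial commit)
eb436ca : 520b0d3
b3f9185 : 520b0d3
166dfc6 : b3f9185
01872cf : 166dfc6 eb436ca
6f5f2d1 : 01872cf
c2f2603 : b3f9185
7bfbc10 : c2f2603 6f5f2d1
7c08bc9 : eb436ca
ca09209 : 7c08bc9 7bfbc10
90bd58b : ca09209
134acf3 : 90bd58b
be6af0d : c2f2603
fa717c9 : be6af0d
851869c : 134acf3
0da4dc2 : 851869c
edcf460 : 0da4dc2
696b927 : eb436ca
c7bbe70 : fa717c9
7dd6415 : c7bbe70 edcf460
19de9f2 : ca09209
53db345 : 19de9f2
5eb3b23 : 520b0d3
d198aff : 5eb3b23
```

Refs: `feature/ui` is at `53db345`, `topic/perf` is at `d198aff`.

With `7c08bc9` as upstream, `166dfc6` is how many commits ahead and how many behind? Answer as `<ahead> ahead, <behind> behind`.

Reachable from 166dfc6: {166dfc6, 520b0d3, b3f9185}.
Reachable from 7c08bc9: {520b0d3, 7c08bc9, eb436ca}.
Only in 166dfc6's history (ahead): {166dfc6, b3f9185} — 2.
Only in 7c08bc9's history (behind): {7c08bc9, eb436ca} — 2.

2 ahead, 2 behind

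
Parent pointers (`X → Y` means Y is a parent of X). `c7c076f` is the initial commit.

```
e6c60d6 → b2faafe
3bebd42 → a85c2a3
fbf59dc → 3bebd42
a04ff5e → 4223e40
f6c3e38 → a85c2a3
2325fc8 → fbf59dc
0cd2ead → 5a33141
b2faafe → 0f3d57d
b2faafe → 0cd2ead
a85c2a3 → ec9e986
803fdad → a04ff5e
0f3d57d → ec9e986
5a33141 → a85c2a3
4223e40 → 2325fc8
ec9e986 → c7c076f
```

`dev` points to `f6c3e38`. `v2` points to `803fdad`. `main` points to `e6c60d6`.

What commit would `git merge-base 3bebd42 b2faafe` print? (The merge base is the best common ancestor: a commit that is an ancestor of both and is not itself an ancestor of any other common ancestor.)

Ancestors of 3bebd42: {3bebd42, a85c2a3, c7c076f, ec9e986}.
Ancestors of b2faafe: {0cd2ead, 0f3d57d, 5a33141, a85c2a3, b2faafe, c7c076f, ec9e986}.
Common ancestors: {a85c2a3, c7c076f, ec9e986}.
Among these, a85c2a3 is not an ancestor of any other common ancestor — it is the merge base.

a85c2a3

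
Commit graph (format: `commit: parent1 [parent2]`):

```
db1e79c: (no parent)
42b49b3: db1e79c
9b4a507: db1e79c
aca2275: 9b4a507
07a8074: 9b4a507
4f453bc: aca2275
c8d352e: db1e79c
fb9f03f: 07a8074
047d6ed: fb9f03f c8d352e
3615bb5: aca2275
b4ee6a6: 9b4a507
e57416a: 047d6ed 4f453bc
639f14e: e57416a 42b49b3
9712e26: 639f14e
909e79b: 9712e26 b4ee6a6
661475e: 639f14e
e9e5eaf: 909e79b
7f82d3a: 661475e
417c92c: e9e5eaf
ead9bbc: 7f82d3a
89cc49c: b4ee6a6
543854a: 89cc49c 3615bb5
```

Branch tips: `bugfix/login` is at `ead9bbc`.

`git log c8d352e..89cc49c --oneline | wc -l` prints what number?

Reachable from 89cc49c: {89cc49c, 9b4a507, b4ee6a6, db1e79c}.
Reachable from c8d352e: {c8d352e, db1e79c}.
In 89cc49c's history but not c8d352e's: {89cc49c, 9b4a507, b4ee6a6} — 3 commits.

3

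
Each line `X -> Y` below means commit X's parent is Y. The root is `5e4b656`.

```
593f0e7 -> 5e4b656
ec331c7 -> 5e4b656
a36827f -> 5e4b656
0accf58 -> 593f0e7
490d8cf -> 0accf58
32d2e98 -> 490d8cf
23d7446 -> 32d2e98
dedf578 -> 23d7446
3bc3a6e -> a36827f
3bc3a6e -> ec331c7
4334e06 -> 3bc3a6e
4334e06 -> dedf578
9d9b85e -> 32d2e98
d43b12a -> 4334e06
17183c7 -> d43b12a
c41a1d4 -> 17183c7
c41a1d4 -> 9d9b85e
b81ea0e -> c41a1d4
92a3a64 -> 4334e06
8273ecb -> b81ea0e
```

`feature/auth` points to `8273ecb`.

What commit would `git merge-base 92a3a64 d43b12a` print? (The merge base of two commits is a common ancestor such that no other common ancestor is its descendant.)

4334e06

Ancestors of 92a3a64: {0accf58, 23d7446, 32d2e98, 3bc3a6e, 4334e06, 490d8cf, 593f0e7, 5e4b656, 92a3a64, a36827f, dedf578, ec331c7}.
Ancestors of d43b12a: {0accf58, 23d7446, 32d2e98, 3bc3a6e, 4334e06, 490d8cf, 593f0e7, 5e4b656, a36827f, d43b12a, dedf578, ec331c7}.
Common ancestors: {0accf58, 23d7446, 32d2e98, 3bc3a6e, 4334e06, 490d8cf, 593f0e7, 5e4b656, a36827f, dedf578, ec331c7}.
Among these, 4334e06 is not an ancestor of any other common ancestor — it is the merge base.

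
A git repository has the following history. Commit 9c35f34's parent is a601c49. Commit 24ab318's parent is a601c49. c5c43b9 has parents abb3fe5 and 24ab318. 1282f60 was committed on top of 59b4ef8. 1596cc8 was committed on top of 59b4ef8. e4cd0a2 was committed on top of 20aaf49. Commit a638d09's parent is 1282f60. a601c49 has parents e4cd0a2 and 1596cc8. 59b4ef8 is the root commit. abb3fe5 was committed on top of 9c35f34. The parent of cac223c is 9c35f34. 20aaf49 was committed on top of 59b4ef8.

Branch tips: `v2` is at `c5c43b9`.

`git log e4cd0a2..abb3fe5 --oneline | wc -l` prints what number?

Reachable from abb3fe5: {1596cc8, 20aaf49, 59b4ef8, 9c35f34, a601c49, abb3fe5, e4cd0a2}.
Reachable from e4cd0a2: {20aaf49, 59b4ef8, e4cd0a2}.
In abb3fe5's history but not e4cd0a2's: {1596cc8, 9c35f34, a601c49, abb3fe5} — 4 commits.

4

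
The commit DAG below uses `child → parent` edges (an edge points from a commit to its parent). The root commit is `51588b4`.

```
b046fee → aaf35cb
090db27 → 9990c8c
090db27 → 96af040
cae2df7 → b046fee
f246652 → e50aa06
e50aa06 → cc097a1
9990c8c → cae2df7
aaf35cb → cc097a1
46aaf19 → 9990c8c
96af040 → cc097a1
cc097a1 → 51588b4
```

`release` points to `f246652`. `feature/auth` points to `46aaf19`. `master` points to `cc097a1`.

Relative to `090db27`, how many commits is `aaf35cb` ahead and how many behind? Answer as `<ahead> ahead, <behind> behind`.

0 ahead, 5 behind

Reachable from aaf35cb: {51588b4, aaf35cb, cc097a1}.
Reachable from 090db27: {090db27, 51588b4, 96af040, 9990c8c, aaf35cb, b046fee, cae2df7, cc097a1}.
Only in aaf35cb's history (ahead): {} — 0.
Only in 090db27's history (behind): {090db27, 96af040, 9990c8c, b046fee, cae2df7} — 5.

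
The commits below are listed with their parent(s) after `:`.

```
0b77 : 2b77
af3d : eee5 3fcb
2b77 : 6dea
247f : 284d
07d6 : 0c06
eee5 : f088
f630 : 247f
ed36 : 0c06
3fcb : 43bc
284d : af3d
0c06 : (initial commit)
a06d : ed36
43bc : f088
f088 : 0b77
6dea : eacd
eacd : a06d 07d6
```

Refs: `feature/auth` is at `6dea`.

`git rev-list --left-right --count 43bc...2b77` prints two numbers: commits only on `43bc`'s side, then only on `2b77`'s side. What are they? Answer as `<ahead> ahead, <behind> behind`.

Reachable from 43bc: {07d6, 0b77, 0c06, 2b77, 43bc, 6dea, a06d, eacd, ed36, f088}.
Reachable from 2b77: {07d6, 0c06, 2b77, 6dea, a06d, eacd, ed36}.
Only in 43bc's history (ahead): {0b77, 43bc, f088} — 3.
Only in 2b77's history (behind): {} — 0.

3 ahead, 0 behind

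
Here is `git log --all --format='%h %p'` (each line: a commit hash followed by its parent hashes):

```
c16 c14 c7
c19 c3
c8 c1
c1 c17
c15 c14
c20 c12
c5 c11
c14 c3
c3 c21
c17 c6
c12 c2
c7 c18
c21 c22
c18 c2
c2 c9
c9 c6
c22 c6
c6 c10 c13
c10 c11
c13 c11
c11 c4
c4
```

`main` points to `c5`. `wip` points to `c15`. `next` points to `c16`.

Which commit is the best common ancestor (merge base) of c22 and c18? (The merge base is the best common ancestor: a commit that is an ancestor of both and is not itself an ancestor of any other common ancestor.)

c6

Ancestors of c22: {c10, c11, c13, c22, c4, c6}.
Ancestors of c18: {c10, c11, c13, c18, c2, c4, c6, c9}.
Common ancestors: {c10, c11, c13, c4, c6}.
Among these, c6 is not an ancestor of any other common ancestor — it is the merge base.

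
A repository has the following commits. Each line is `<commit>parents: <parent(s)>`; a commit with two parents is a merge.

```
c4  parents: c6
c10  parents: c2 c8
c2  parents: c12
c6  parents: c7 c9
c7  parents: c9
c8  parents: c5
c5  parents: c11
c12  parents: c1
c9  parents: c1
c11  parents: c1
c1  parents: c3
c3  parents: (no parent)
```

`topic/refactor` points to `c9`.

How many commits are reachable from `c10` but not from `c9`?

6

Reachable from c10: {c1, c10, c11, c12, c2, c3, c5, c8}.
Reachable from c9: {c1, c3, c9}.
In c10's history but not c9's: {c10, c11, c12, c2, c5, c8} — 6 commits.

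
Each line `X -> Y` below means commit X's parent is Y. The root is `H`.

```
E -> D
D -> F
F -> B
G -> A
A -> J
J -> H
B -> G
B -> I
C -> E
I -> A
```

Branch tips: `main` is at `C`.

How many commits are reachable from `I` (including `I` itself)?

4

Walking parent pointers from I: reachable set = {A, H, I, J}.
That is 4 commits.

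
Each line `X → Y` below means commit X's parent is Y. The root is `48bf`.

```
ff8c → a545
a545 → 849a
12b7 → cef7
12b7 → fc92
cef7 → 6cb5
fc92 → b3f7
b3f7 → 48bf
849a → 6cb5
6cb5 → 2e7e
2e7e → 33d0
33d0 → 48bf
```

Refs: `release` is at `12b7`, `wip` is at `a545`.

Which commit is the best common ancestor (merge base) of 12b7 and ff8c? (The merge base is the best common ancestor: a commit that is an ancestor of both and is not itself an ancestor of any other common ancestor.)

6cb5

Ancestors of 12b7: {12b7, 2e7e, 33d0, 48bf, 6cb5, b3f7, cef7, fc92}.
Ancestors of ff8c: {2e7e, 33d0, 48bf, 6cb5, 849a, a545, ff8c}.
Common ancestors: {2e7e, 33d0, 48bf, 6cb5}.
Among these, 6cb5 is not an ancestor of any other common ancestor — it is the merge base.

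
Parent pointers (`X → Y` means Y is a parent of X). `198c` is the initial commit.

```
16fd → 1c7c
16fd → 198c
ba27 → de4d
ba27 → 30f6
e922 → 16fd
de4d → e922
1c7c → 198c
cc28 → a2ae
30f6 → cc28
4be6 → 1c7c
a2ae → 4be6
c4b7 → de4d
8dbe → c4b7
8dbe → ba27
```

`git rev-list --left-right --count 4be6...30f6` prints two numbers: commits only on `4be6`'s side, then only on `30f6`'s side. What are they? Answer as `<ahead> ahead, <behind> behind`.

Reachable from 4be6: {198c, 1c7c, 4be6}.
Reachable from 30f6: {198c, 1c7c, 30f6, 4be6, a2ae, cc28}.
Only in 4be6's history (ahead): {} — 0.
Only in 30f6's history (behind): {30f6, a2ae, cc28} — 3.

0 ahead, 3 behind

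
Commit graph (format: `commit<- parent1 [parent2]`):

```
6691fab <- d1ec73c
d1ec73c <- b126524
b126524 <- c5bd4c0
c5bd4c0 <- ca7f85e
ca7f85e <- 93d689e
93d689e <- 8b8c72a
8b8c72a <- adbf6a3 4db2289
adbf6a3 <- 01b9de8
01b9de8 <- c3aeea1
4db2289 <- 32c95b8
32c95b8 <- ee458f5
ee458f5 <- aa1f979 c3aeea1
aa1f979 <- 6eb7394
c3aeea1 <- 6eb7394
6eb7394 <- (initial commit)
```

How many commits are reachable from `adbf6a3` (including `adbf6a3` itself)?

Walking parent pointers from adbf6a3: reachable set = {01b9de8, 6eb7394, adbf6a3, c3aeea1}.
That is 4 commits.

4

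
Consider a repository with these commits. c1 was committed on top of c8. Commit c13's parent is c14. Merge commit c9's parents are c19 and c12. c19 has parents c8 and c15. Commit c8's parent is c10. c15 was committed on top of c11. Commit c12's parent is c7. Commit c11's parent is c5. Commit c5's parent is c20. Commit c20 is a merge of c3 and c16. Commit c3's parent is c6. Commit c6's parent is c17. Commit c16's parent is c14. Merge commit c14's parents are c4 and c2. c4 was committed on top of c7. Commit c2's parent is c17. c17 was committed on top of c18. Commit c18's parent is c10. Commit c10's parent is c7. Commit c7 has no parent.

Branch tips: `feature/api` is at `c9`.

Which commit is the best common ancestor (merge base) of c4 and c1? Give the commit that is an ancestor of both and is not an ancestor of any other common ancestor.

Ancestors of c4: {c4, c7}.
Ancestors of c1: {c1, c10, c7, c8}.
Common ancestors: {c7}.
The only common ancestor is c7, so it is the merge base.

c7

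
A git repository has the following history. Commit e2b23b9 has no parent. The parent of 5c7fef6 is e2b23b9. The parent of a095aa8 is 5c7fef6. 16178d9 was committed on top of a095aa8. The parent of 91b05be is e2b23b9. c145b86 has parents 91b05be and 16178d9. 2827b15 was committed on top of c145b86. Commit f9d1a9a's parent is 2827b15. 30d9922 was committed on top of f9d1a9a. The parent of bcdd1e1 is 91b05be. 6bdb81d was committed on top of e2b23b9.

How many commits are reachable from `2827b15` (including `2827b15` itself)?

Walking parent pointers from 2827b15: reachable set = {16178d9, 2827b15, 5c7fef6, 91b05be, a095aa8, c145b86, e2b23b9}.
That is 7 commits.

7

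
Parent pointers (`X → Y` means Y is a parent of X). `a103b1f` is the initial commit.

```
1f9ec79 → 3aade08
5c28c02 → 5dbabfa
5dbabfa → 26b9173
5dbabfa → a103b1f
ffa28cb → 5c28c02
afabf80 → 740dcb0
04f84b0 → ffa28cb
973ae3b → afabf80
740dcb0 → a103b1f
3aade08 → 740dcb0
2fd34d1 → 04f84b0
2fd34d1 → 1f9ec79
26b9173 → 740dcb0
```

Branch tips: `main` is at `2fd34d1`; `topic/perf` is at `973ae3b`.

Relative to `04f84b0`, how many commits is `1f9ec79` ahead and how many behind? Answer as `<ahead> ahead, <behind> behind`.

Reachable from 1f9ec79: {1f9ec79, 3aade08, 740dcb0, a103b1f}.
Reachable from 04f84b0: {04f84b0, 26b9173, 5c28c02, 5dbabfa, 740dcb0, a103b1f, ffa28cb}.
Only in 1f9ec79's history (ahead): {1f9ec79, 3aade08} — 2.
Only in 04f84b0's history (behind): {04f84b0, 26b9173, 5c28c02, 5dbabfa, ffa28cb} — 5.

2 ahead, 5 behind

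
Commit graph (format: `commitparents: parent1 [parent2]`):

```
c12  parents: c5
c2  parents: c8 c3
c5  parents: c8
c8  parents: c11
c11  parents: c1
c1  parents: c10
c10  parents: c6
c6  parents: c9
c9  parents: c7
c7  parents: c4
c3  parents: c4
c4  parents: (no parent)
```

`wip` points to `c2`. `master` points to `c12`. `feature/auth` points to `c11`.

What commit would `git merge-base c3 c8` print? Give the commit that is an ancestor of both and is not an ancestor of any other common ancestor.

c4

Ancestors of c3: {c3, c4}.
Ancestors of c8: {c1, c10, c11, c4, c6, c7, c8, c9}.
Common ancestors: {c4}.
The only common ancestor is c4, so it is the merge base.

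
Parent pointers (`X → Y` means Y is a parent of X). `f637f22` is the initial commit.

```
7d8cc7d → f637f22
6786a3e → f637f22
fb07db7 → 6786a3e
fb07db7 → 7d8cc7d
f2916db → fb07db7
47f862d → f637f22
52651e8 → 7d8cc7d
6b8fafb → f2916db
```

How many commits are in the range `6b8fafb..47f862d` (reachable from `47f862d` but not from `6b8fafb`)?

1

Reachable from 47f862d: {47f862d, f637f22}.
Reachable from 6b8fafb: {6786a3e, 6b8fafb, 7d8cc7d, f2916db, f637f22, fb07db7}.
In 47f862d's history but not 6b8fafb's: {47f862d} — 1 commit.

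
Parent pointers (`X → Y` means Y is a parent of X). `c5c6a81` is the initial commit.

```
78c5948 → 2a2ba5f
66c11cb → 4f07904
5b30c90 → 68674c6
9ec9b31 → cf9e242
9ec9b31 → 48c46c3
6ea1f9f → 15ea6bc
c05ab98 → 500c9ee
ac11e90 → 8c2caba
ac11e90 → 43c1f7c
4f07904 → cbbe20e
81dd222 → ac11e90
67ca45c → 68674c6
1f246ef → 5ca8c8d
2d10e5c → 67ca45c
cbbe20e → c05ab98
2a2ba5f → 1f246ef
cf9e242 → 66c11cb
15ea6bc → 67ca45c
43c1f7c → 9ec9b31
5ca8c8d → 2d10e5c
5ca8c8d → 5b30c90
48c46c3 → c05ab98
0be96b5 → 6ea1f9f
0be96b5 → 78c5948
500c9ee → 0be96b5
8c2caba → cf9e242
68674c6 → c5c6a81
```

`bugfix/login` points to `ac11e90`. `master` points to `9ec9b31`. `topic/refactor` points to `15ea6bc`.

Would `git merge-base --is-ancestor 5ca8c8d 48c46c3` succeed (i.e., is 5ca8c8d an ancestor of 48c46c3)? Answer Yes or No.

Ancestors of 48c46c3 (commits reachable by following parents): {0be96b5, 15ea6bc, 1f246ef, 2a2ba5f, 2d10e5c, 48c46c3, 500c9ee, 5b30c90, 5ca8c8d, 67ca45c, 68674c6, 6ea1f9f, 78c5948, c05ab98, c5c6a81}.
5ca8c8d is in that set, so it is an ancestor of 48c46c3.

Yes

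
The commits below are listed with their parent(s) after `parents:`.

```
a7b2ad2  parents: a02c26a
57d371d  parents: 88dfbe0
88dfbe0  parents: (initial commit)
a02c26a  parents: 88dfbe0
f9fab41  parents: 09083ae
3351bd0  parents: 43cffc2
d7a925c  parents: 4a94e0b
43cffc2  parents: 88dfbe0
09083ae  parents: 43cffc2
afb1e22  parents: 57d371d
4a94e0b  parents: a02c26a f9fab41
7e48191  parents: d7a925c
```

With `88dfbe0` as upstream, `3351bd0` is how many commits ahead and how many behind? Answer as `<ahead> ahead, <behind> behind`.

Reachable from 3351bd0: {3351bd0, 43cffc2, 88dfbe0}.
Reachable from 88dfbe0: {88dfbe0}.
Only in 3351bd0's history (ahead): {3351bd0, 43cffc2} — 2.
Only in 88dfbe0's history (behind): {} — 0.

2 ahead, 0 behind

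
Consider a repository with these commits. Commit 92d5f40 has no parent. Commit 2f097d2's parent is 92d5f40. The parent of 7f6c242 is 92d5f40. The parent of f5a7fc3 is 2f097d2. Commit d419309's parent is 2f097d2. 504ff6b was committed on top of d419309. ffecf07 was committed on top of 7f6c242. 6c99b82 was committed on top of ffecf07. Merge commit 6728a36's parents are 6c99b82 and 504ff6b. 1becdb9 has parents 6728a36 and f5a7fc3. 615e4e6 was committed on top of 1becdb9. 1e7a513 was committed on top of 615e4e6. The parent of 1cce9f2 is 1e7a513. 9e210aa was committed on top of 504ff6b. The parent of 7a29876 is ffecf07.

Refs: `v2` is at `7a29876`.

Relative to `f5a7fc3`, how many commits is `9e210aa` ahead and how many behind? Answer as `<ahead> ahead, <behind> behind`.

Reachable from 9e210aa: {2f097d2, 504ff6b, 92d5f40, 9e210aa, d419309}.
Reachable from f5a7fc3: {2f097d2, 92d5f40, f5a7fc3}.
Only in 9e210aa's history (ahead): {504ff6b, 9e210aa, d419309} — 3.
Only in f5a7fc3's history (behind): {f5a7fc3} — 1.

3 ahead, 1 behind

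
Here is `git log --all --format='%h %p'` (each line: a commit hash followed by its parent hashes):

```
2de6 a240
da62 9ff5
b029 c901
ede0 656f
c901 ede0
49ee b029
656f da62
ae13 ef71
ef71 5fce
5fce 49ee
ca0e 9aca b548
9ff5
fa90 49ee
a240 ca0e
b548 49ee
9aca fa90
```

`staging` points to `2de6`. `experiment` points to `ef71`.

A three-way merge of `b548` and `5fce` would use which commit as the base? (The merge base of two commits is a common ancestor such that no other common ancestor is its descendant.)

Ancestors of b548: {49ee, 656f, 9ff5, b029, b548, c901, da62, ede0}.
Ancestors of 5fce: {49ee, 5fce, 656f, 9ff5, b029, c901, da62, ede0}.
Common ancestors: {49ee, 656f, 9ff5, b029, c901, da62, ede0}.
Among these, 49ee is not an ancestor of any other common ancestor — it is the merge base.

49ee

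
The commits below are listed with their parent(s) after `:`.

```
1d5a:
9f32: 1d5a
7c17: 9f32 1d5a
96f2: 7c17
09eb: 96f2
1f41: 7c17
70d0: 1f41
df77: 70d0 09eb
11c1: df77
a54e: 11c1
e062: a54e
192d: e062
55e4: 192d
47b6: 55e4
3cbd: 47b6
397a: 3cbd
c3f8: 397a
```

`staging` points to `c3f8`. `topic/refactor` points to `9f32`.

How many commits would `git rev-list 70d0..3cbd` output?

10

Reachable from 3cbd: {09eb, 11c1, 192d, 1d5a, 1f41, 3cbd, 47b6, 55e4, 70d0, 7c17, 96f2, 9f32, a54e, df77, e062}.
Reachable from 70d0: {1d5a, 1f41, 70d0, 7c17, 9f32}.
In 3cbd's history but not 70d0's: {09eb, 11c1, 192d, 3cbd, 47b6, 55e4, 96f2, a54e, df77, e062} — 10 commits.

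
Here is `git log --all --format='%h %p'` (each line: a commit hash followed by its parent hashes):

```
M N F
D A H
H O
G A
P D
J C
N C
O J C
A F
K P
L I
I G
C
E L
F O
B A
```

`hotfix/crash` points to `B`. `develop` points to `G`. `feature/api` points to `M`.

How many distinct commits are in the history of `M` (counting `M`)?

6

Walking parent pointers from M: reachable set = {C, F, J, M, N, O}.
That is 6 commits.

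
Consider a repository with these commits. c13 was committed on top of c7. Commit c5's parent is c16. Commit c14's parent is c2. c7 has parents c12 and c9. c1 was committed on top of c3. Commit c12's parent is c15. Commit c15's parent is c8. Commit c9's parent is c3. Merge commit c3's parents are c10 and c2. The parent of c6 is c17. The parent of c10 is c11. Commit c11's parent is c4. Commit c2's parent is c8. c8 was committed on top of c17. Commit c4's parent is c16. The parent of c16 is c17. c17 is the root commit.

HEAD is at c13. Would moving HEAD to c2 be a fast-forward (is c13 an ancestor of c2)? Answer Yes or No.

A fast-forward from c13 to c2 is possible iff c13 is an ancestor of c2.
Ancestors of c2: {c17, c2, c8}.
c13 is not among them, so fast-forward is not possible.

No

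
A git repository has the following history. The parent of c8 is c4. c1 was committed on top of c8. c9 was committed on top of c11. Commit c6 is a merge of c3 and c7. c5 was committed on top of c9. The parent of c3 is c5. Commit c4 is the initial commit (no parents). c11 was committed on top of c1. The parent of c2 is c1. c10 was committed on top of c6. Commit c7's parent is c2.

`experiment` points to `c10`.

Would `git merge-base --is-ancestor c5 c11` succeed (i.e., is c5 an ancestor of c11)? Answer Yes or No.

No

Ancestors of c11: {c1, c11, c4, c8}.
c5 is not in that set, so it is not an ancestor of c11.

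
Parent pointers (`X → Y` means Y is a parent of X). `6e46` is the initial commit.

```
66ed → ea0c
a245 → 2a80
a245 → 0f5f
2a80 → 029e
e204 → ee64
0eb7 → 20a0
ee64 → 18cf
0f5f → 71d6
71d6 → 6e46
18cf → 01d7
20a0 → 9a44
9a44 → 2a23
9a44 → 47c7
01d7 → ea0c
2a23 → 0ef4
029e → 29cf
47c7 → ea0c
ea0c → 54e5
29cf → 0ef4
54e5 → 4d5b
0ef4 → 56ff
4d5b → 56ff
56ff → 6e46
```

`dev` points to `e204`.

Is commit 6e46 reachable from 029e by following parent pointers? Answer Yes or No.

Yes

Ancestors of 029e (commits reachable by following parents): {029e, 0ef4, 29cf, 56ff, 6e46}.
6e46 is in that set, so it is an ancestor of 029e.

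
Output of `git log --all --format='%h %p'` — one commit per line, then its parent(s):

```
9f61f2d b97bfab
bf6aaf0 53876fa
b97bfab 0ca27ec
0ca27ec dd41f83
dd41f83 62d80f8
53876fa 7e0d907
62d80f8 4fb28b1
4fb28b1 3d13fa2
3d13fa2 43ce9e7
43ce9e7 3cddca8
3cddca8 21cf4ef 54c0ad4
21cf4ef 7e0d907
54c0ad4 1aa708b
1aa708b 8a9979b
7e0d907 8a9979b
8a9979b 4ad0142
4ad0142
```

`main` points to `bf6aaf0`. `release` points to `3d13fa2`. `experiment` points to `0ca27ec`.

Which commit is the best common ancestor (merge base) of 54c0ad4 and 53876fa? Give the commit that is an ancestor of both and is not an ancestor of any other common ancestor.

Ancestors of 54c0ad4: {1aa708b, 4ad0142, 54c0ad4, 8a9979b}.
Ancestors of 53876fa: {4ad0142, 53876fa, 7e0d907, 8a9979b}.
Common ancestors: {4ad0142, 8a9979b}.
Among these, 8a9979b is not an ancestor of any other common ancestor — it is the merge base.

8a9979b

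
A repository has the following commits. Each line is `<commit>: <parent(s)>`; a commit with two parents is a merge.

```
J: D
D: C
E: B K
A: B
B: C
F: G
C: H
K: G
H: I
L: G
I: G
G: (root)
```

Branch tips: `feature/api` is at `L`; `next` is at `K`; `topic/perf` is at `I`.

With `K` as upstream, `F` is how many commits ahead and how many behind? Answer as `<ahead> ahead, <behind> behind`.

Reachable from F: {F, G}.
Reachable from K: {G, K}.
Only in F's history (ahead): {F} — 1.
Only in K's history (behind): {K} — 1.

1 ahead, 1 behind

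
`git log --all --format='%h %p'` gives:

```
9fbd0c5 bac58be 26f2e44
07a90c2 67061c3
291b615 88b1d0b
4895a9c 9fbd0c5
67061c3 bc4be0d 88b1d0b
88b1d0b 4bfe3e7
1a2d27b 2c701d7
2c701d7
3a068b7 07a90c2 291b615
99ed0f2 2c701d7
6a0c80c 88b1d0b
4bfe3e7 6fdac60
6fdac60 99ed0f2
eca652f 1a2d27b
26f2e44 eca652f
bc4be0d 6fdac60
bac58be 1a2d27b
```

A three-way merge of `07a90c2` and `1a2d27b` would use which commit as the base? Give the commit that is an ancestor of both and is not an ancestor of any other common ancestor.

2c701d7

Ancestors of 07a90c2: {07a90c2, 2c701d7, 4bfe3e7, 67061c3, 6fdac60, 88b1d0b, 99ed0f2, bc4be0d}.
Ancestors of 1a2d27b: {1a2d27b, 2c701d7}.
Common ancestors: {2c701d7}.
The only common ancestor is 2c701d7, so it is the merge base.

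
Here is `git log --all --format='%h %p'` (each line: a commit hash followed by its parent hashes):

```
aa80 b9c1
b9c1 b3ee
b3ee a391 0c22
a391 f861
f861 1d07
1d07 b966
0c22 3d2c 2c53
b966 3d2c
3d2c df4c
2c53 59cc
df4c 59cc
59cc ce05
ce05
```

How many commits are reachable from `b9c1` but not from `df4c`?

Reachable from b9c1: {0c22, 1d07, 2c53, 3d2c, 59cc, a391, b3ee, b966, b9c1, ce05, df4c, f861}.
Reachable from df4c: {59cc, ce05, df4c}.
In b9c1's history but not df4c's: {0c22, 1d07, 2c53, 3d2c, a391, b3ee, b966, b9c1, f861} — 9 commits.

9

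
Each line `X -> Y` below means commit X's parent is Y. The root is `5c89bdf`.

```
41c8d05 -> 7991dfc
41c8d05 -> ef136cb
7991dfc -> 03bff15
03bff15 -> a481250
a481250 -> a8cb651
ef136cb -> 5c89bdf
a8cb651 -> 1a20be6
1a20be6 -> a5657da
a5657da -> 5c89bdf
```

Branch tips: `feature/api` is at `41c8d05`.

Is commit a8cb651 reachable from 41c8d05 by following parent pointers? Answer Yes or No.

Yes

Ancestors of 41c8d05 (commits reachable by following parents): {03bff15, 1a20be6, 41c8d05, 5c89bdf, 7991dfc, a481250, a5657da, a8cb651, ef136cb}.
a8cb651 is in that set, so it is an ancestor of 41c8d05.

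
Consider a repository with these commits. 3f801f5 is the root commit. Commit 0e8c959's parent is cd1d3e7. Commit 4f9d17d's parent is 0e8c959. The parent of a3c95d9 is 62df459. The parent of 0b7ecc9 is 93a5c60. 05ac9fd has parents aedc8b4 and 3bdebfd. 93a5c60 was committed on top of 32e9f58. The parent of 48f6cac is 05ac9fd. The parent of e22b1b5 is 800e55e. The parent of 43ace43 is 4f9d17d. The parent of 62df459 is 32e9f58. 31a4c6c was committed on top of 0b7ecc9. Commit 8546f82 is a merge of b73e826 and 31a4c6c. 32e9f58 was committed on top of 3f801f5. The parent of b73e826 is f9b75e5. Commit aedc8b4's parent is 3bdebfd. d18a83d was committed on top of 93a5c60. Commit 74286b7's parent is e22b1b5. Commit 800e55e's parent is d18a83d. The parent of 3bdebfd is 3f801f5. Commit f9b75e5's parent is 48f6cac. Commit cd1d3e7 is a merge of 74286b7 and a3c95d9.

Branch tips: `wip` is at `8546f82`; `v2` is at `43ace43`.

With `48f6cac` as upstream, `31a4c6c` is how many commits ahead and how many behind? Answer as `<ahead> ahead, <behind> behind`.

4 ahead, 4 behind

Reachable from 31a4c6c: {0b7ecc9, 31a4c6c, 32e9f58, 3f801f5, 93a5c60}.
Reachable from 48f6cac: {05ac9fd, 3bdebfd, 3f801f5, 48f6cac, aedc8b4}.
Only in 31a4c6c's history (ahead): {0b7ecc9, 31a4c6c, 32e9f58, 93a5c60} — 4.
Only in 48f6cac's history (behind): {05ac9fd, 3bdebfd, 48f6cac, aedc8b4} — 4.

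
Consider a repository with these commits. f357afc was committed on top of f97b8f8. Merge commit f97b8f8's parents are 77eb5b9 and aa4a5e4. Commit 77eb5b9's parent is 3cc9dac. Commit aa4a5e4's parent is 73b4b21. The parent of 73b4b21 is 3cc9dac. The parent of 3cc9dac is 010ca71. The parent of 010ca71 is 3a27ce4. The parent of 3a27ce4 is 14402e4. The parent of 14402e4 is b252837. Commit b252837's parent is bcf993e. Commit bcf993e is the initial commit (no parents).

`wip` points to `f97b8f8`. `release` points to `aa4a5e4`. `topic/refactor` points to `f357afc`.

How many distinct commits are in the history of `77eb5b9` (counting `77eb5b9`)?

7

Walking parent pointers from 77eb5b9: reachable set = {010ca71, 14402e4, 3a27ce4, 3cc9dac, 77eb5b9, b252837, bcf993e}.
That is 7 commits.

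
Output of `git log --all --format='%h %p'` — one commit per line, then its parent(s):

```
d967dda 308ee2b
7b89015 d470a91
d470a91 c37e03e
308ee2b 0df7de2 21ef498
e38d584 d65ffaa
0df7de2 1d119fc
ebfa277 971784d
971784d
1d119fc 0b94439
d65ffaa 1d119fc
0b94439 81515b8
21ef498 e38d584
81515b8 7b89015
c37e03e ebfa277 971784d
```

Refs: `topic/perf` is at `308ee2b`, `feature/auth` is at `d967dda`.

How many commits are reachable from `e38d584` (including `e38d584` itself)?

10

Walking parent pointers from e38d584: reachable set = {0b94439, 1d119fc, 7b89015, 81515b8, 971784d, c37e03e, d470a91, d65ffaa, e38d584, ebfa277}.
That is 10 commits.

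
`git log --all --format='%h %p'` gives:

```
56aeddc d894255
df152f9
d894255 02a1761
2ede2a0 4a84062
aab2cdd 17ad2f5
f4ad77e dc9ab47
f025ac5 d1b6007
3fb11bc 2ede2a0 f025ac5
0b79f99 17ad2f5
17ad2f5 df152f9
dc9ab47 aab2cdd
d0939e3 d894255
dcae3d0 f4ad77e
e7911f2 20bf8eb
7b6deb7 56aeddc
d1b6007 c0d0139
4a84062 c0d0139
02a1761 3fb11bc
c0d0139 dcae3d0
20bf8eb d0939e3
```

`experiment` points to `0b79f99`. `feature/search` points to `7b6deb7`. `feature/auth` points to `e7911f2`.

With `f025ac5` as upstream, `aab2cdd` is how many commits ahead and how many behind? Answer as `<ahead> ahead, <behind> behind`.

Reachable from aab2cdd: {17ad2f5, aab2cdd, df152f9}.
Reachable from f025ac5: {17ad2f5, aab2cdd, c0d0139, d1b6007, dc9ab47, dcae3d0, df152f9, f025ac5, f4ad77e}.
Only in aab2cdd's history (ahead): {} — 0.
Only in f025ac5's history (behind): {c0d0139, d1b6007, dc9ab47, dcae3d0, f025ac5, f4ad77e} — 6.

0 ahead, 6 behind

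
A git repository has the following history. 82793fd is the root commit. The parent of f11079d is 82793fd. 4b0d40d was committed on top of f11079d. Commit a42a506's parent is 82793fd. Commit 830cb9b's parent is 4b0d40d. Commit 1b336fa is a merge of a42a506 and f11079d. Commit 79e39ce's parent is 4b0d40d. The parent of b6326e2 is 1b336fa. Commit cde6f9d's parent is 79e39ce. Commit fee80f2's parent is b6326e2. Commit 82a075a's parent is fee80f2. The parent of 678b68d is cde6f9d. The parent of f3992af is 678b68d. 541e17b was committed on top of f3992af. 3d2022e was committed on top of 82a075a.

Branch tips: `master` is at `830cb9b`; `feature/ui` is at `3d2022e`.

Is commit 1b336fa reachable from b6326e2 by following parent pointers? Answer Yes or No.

Ancestors of b6326e2 (commits reachable by following parents): {1b336fa, 82793fd, a42a506, b6326e2, f11079d}.
1b336fa is in that set, so it is an ancestor of b6326e2.

Yes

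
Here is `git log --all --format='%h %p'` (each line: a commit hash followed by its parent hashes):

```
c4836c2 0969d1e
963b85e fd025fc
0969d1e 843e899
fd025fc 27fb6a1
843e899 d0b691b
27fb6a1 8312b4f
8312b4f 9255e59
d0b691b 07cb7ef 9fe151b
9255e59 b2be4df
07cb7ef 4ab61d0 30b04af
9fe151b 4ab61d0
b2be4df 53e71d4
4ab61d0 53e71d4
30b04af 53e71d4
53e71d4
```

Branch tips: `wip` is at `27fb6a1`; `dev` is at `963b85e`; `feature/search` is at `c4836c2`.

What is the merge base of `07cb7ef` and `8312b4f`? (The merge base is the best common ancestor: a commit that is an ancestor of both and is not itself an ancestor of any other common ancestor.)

Ancestors of 07cb7ef: {07cb7ef, 30b04af, 4ab61d0, 53e71d4}.
Ancestors of 8312b4f: {53e71d4, 8312b4f, 9255e59, b2be4df}.
Common ancestors: {53e71d4}.
The only common ancestor is 53e71d4, so it is the merge base.

53e71d4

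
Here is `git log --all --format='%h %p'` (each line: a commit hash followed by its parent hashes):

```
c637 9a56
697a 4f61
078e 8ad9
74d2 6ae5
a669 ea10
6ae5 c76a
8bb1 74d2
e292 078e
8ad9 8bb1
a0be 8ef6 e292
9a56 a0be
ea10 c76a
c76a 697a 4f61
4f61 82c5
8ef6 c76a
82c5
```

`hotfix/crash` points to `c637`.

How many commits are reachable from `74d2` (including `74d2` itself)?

Walking parent pointers from 74d2: reachable set = {4f61, 697a, 6ae5, 74d2, 82c5, c76a}.
That is 6 commits.

6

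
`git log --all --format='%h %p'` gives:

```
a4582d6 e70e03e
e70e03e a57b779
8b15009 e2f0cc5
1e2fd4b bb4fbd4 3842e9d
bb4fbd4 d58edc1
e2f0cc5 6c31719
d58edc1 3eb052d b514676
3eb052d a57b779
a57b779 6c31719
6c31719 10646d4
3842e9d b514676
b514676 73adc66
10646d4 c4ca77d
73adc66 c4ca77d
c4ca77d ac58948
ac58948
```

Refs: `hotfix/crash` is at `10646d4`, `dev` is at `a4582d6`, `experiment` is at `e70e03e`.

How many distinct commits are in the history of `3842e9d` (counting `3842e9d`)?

5

Walking parent pointers from 3842e9d: reachable set = {3842e9d, 73adc66, ac58948, b514676, c4ca77d}.
That is 5 commits.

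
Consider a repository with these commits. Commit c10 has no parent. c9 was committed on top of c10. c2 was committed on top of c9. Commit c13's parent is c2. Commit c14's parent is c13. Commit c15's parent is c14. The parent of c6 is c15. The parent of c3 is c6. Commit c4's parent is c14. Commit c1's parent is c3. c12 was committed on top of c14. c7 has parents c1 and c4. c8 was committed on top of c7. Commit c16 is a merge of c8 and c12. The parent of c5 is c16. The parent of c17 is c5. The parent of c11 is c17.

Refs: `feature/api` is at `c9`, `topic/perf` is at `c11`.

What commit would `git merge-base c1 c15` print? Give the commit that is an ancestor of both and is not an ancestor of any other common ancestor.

Ancestors of c1: {c1, c10, c13, c14, c15, c2, c3, c6, c9}.
Ancestors of c15: {c10, c13, c14, c15, c2, c9}.
Common ancestors: {c10, c13, c14, c15, c2, c9}.
Among these, c15 is not an ancestor of any other common ancestor — it is the merge base.

c15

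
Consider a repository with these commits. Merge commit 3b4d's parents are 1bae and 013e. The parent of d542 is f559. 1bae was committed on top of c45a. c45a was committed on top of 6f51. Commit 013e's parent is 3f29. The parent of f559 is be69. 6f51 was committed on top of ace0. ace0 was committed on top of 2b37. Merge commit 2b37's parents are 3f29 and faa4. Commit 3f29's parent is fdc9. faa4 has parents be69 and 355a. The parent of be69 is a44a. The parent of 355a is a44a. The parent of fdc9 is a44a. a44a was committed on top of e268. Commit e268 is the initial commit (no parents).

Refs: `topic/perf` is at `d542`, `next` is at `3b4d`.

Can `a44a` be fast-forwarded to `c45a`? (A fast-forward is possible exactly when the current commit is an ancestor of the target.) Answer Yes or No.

A fast-forward from a44a to c45a is possible iff a44a is an ancestor of c45a.
Ancestors of c45a: {2b37, 355a, 3f29, 6f51, a44a, ace0, be69, c45a, e268, faa4, fdc9}.
a44a is among them, so fast-forward is possible.

Yes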